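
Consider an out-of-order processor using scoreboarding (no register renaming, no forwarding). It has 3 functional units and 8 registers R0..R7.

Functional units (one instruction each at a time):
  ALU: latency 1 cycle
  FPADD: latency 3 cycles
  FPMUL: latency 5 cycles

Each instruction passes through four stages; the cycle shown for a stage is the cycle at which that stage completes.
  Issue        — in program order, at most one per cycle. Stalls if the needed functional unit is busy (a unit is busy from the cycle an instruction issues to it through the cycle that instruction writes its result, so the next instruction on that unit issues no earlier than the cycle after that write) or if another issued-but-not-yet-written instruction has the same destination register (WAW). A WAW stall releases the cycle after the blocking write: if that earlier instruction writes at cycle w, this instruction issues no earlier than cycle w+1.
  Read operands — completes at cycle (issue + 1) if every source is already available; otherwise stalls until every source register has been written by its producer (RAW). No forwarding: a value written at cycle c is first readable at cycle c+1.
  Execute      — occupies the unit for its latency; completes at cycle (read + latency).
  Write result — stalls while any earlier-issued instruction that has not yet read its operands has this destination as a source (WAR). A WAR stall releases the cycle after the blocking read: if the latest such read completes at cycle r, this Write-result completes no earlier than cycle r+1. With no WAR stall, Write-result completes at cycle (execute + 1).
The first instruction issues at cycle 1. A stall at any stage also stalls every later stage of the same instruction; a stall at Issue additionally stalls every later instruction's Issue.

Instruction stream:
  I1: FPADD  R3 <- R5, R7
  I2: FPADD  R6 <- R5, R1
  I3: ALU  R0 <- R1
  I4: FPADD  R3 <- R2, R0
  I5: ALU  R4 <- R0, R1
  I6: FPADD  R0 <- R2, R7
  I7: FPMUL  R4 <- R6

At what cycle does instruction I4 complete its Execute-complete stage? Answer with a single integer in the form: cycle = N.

cycle = 17

cycle 1: I1→FPADD
cycle 2: I1 RO
cycle 5: I1 EX
cycle 6: I1 WR R3
cycle 7: I2→FPADD
cycle 8: I2 RO | I3→ALU
cycle 9: I3 RO
cycle 10: I3 EX
cycle 11: I2 EX | I3 WR R0
cycle 12: I2 WR R6
cycle 13: I4→FPADD
cycle 14: I4 RO | I5→ALU
cycle 15: I5 RO
cycle 16: I5 EX
cycle 17: I4 EX | I5 WR R4
cycle 18: I4 WR R3
cycle 19: I6→FPADD
cycle 20: I6 RO | I7→FPMUL
cycle 21: I7 RO
cycle 23: I6 EX
cycle 24: I6 WR R0
cycle 26: I7 EX
cycle 27: I7 WR R4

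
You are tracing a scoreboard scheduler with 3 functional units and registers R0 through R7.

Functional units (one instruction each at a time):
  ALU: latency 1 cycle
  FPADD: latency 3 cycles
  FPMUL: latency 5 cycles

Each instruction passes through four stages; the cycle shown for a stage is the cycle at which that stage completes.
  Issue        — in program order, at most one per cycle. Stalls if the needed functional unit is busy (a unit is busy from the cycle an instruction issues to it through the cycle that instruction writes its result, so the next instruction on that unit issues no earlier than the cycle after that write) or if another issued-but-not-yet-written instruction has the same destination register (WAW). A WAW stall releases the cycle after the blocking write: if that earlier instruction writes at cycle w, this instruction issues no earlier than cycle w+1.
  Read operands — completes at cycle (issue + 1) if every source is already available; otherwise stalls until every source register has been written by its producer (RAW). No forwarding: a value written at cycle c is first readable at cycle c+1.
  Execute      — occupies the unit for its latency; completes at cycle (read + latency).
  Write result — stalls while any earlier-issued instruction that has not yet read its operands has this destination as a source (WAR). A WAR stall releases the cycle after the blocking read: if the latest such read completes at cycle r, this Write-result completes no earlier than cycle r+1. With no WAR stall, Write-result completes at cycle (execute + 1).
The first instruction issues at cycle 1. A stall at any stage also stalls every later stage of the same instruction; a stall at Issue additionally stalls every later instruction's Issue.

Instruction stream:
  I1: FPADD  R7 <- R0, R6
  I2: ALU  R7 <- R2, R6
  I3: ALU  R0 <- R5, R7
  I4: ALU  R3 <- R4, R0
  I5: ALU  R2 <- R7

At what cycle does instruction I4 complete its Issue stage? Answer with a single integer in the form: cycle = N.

I1: IS=1 RO=2 EX=5 WR=6
I2: IS=7 RO=8 EX=9 WR=10  [WAW R7: wait I1 write@6]
I3: IS=11 RO=12 EX=13 WR=14  [struct: ALU busy until I2 writes@10]
I4: IS=15 RO=16 EX=17 WR=18  [struct: ALU busy until I3 writes@14]
I5: IS=19 RO=20 EX=21 WR=22  [struct: ALU busy until I4 writes@18]

cycle = 15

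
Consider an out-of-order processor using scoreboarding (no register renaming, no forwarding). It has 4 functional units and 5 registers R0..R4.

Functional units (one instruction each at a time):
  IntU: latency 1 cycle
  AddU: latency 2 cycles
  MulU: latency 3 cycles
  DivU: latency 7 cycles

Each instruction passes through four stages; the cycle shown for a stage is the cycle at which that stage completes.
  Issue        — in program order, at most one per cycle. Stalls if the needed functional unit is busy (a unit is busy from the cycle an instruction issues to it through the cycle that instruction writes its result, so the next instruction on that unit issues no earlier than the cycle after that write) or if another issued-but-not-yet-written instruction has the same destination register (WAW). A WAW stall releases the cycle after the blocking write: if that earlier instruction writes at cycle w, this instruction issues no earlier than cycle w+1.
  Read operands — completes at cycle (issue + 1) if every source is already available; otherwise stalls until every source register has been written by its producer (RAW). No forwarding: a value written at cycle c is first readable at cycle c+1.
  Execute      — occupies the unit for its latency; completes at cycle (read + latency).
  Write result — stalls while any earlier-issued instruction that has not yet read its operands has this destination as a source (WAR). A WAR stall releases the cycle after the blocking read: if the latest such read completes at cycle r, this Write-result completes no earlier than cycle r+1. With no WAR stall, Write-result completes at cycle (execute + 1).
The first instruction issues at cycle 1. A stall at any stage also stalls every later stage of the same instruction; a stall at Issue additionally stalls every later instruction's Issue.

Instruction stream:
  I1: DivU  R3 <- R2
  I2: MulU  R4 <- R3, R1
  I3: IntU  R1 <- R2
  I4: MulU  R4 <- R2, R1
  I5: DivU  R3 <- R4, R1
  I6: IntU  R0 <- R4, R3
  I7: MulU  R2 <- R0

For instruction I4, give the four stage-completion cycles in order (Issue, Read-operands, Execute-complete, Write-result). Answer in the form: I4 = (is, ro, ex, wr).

[1] I1 dispatched to DivU
[2] I1 operands ready | I2 dispatched to MulU
[3] I3 dispatched to IntU
[4] I3 operands ready
[5] I3 complete
[9] I1 complete
[10] R3←I1
[11] I2 operands ready
[12] R1←I3
[14] I2 complete
[15] R4←I2
[16] I4 dispatched to MulU
[17] I4 operands ready | I5 dispatched to DivU
[18] I6 dispatched to IntU
[20] I4 complete
[21] R4←I4
[22] I5 operands ready | I7 dispatched to MulU
[29] I5 complete
[30] R3←I5
[31] I6 operands ready
[32] I6 complete
[33] R0←I6
[34] I7 operands ready
[37] I7 complete
[38] R2←I7

I4 = (16, 17, 20, 21)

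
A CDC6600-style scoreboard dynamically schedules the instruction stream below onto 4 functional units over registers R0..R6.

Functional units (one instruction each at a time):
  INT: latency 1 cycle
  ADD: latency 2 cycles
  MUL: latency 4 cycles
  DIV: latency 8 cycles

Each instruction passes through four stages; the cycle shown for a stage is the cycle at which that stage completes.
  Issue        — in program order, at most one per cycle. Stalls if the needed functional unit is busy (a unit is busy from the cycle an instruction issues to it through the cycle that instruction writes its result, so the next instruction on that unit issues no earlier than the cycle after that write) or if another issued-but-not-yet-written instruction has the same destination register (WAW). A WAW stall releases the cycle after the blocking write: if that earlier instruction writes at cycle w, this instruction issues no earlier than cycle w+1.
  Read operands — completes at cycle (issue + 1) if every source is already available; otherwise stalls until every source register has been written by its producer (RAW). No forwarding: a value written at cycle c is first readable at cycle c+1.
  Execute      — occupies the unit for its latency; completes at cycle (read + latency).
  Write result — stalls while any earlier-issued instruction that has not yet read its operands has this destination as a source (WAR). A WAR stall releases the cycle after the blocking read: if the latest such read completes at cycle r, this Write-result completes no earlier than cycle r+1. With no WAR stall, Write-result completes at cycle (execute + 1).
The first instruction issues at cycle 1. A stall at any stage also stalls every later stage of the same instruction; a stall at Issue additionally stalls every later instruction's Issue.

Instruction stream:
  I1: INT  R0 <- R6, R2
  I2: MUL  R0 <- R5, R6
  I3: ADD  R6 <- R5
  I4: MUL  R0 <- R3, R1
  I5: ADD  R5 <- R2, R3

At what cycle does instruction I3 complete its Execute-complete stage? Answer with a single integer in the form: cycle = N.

  I1 | 1 | 2 | 3 | 4
  I2 | 5 | 6 | 10 | 11   WAW R0: wait I1 write@4
  I3 | 6 | 7 | 9 | 10
  I4 | 12 | 13 | 17 | 18   struct: MUL busy until I2 writes@11
  I5 | 13 | 14 | 16 | 17

cycle = 9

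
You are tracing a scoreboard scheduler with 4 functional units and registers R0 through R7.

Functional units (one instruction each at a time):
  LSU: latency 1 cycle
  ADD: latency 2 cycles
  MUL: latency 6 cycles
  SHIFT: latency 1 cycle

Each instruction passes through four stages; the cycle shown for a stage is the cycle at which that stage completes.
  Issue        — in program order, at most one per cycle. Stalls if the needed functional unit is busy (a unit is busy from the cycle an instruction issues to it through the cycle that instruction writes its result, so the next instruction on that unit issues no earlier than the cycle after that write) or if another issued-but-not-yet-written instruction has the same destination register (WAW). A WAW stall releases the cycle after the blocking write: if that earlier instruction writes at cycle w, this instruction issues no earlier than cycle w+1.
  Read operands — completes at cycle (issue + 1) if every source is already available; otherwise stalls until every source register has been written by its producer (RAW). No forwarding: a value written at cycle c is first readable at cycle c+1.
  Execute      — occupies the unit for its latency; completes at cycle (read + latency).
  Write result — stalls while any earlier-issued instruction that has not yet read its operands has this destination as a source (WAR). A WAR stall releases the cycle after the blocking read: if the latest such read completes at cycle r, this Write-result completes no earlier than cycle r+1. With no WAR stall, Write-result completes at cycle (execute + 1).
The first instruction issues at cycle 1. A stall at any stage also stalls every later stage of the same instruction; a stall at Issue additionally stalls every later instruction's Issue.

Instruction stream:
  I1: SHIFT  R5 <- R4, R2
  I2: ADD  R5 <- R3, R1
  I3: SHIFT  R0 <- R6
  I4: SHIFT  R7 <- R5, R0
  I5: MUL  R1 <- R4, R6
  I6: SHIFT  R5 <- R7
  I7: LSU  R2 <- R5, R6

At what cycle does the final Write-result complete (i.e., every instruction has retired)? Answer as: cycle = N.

[I1] 1/2/3/4
[I2] 5/6/8/9  (WAW R5: wait I1 write@4)
[I3] 6/7/8/9
[I4] 10/11/12/13  (struct: SHIFT busy until I3 writes@9)
[I5] 11/12/18/19
[I6] 14/15/16/17  (struct: SHIFT busy until I4 writes@13)
[I7] 15/18/19/20  (RAW R5: wait I6 write@17)

cycle = 20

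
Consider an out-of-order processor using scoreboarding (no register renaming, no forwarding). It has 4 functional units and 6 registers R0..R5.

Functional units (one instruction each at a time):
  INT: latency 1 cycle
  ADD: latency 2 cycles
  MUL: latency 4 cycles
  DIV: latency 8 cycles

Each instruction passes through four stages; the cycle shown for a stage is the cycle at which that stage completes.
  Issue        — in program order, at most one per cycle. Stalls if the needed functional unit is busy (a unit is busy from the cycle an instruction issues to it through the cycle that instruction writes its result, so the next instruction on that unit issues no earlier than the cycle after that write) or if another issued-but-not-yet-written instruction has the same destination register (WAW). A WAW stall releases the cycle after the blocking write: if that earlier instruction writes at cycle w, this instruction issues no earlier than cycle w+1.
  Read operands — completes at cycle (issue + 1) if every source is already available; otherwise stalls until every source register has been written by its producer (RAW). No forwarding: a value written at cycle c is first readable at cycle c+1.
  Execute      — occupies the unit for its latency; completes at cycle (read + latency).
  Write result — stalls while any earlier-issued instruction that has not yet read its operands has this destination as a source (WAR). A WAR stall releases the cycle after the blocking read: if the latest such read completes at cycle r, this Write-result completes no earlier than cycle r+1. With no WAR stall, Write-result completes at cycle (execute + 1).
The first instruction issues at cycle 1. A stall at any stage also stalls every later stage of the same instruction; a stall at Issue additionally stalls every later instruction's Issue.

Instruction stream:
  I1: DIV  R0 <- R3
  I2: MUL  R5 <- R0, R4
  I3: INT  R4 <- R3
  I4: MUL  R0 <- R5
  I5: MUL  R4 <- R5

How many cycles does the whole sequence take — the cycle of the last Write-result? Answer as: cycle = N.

I1 -> (1, 2, 10, 11)
I2 -> (2, 12, 16, 17)  // RAW R0: wait I1 write@11
I3 -> (3, 4, 5, 13)  // WAR R4: wait I2 read@12
I4 -> (18, 19, 23, 24)  // struct: MUL busy until I2 writes@17
I5 -> (25, 26, 30, 31)  // struct: MUL busy until I4 writes@24

cycle = 31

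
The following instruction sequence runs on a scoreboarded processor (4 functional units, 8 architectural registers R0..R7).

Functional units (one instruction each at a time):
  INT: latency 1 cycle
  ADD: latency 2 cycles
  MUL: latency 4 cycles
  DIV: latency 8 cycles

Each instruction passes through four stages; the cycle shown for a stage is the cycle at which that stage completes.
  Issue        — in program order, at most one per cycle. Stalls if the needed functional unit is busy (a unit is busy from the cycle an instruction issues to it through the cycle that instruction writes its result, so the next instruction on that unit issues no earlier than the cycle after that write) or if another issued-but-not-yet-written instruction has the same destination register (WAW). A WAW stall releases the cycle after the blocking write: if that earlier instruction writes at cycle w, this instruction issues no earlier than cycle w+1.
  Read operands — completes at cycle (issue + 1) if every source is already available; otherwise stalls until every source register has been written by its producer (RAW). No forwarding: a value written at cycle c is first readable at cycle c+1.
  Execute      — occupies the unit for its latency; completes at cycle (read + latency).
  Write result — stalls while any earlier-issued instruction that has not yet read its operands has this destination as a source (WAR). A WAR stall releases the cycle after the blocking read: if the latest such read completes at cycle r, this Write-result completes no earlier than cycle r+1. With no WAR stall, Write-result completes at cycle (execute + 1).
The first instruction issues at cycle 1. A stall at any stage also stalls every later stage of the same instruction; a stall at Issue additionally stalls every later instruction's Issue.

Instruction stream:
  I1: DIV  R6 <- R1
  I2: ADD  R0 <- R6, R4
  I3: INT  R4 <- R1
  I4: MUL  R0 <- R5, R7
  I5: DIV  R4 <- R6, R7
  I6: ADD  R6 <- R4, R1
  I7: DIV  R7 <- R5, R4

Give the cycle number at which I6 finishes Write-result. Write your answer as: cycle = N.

cycle = 31

[1] issue I1 (DIV)
[2] I1 read-ops, issue I2 (ADD)
[3] issue I3 (INT)
[4] I3 read-ops
[5] I3 finished on INT
[10] I1 finished on DIV
[11] I1→R6
[12] I2 read-ops
[13] I3→R4
[14] I2 finished on ADD
[15] I2→R0
[16] issue I4 (MUL)
[17] I4 read-ops, issue I5 (DIV)
[18] I5 read-ops, issue I6 (ADD)
[21] I4 finished on MUL
[22] I4→R0
[26] I5 finished on DIV
[27] I5→R4
[28] I6 read-ops, issue I7 (DIV)
[29] I7 read-ops
[30] I6 finished on ADD
[31] I6→R6
[37] I7 finished on DIV
[38] I7→R7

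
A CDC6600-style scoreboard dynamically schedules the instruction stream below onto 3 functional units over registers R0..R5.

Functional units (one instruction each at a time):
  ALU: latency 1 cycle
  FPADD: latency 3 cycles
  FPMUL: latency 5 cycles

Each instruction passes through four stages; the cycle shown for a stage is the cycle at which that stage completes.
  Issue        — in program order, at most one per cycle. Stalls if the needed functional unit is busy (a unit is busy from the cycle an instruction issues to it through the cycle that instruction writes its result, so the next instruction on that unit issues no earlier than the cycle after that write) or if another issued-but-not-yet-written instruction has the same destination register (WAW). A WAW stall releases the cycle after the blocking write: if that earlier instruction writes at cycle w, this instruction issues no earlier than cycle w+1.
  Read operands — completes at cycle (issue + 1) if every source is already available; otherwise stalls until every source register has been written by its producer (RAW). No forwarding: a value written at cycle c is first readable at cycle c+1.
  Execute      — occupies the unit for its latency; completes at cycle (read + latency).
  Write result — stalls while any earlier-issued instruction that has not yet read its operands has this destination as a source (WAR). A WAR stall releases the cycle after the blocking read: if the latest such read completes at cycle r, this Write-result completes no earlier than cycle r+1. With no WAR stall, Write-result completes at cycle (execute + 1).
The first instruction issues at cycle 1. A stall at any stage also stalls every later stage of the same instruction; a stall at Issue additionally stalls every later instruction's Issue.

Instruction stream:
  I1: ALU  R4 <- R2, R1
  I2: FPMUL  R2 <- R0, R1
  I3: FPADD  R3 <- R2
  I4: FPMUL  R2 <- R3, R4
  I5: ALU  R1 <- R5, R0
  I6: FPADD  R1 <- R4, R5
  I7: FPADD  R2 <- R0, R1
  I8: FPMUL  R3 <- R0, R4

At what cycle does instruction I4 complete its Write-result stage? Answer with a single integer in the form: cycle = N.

cycle = 21

I1: IS=1 RO=2 EX=3 WR=4
I2: IS=2 RO=3 EX=8 WR=9
I3: IS=3 RO=10 EX=13 WR=14  [RAW R2: wait I2 write@9]
I4: IS=10 RO=15 EX=20 WR=21  [struct: FPMUL busy until I2 writes@9; RAW R3: wait I3 write@14]
I5: IS=11 RO=12 EX=13 WR=14
I6: IS=15 RO=16 EX=19 WR=20  [WAW R1: wait I5 write@14]
I7: IS=22 RO=23 EX=26 WR=27  [WAW R2: wait I4 write@21]
I8: IS=23 RO=24 EX=29 WR=30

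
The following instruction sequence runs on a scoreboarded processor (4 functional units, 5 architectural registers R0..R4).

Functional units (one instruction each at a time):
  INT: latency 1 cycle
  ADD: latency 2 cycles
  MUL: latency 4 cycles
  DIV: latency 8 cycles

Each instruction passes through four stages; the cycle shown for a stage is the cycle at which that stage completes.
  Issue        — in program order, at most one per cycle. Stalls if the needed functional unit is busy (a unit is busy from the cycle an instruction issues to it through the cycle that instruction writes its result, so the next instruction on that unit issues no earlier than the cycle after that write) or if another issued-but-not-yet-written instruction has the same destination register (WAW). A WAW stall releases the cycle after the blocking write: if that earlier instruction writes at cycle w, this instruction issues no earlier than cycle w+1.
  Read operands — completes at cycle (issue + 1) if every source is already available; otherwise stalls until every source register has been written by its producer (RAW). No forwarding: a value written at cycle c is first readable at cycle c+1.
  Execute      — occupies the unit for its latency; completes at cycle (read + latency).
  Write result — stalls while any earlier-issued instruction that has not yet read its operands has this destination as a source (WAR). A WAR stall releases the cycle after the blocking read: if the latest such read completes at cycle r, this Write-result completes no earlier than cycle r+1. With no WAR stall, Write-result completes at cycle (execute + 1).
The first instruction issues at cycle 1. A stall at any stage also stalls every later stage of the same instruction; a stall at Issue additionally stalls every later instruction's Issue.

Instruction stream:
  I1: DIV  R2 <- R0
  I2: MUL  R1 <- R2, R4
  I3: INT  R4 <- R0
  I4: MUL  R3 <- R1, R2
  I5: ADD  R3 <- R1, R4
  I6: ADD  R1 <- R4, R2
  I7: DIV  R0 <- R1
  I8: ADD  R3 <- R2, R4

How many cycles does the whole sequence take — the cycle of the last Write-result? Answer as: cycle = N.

cycle = 44

t=1  I1 dispatched to DIV
t=2  I1 operands ready | I2 dispatched to MUL
t=3  I3 dispatched to INT
t=4  I3 operands ready
t=5  I3 complete
t=10  I1 complete
t=11  R2←I1
t=12  I2 operands ready
t=13  R4←I3
t=16  I2 complete
t=17  R1←I2
t=18  I4 dispatched to MUL
t=19  I4 operands ready
t=23  I4 complete
t=24  R3←I4
t=25  I5 dispatched to ADD
t=26  I5 operands ready
t=28  I5 complete
t=29  R3←I5
t=30  I6 dispatched to ADD
t=31  I6 operands ready | I7 dispatched to DIV
t=33  I6 complete
t=34  R1←I6
t=35  I7 operands ready | I8 dispatched to ADD
t=36  I8 operands ready
t=38  I8 complete
t=39  R3←I8
t=43  I7 complete
t=44  R0←I7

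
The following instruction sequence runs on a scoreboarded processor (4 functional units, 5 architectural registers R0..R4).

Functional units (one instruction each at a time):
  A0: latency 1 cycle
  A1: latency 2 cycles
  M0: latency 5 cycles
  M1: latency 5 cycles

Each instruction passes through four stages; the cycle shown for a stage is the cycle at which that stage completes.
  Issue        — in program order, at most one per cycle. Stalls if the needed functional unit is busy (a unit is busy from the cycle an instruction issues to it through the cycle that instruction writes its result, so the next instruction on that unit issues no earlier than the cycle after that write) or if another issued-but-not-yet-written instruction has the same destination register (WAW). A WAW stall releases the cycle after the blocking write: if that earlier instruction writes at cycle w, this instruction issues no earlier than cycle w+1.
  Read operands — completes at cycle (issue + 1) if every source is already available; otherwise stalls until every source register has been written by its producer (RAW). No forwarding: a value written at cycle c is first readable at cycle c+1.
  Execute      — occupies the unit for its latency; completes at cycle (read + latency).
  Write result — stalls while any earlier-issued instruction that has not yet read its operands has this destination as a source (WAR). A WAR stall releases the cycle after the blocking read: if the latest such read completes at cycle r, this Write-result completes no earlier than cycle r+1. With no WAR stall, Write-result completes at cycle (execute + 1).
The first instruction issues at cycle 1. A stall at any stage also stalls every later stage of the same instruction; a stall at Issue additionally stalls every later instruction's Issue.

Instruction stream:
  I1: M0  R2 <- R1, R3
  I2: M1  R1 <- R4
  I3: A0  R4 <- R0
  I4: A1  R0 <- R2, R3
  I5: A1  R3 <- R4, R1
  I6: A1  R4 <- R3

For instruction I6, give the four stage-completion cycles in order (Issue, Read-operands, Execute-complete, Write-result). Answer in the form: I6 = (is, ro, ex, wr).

I6 = (18, 19, 21, 22)

I1: IS=1 RO=2 EX=7 WR=8
I2: IS=2 RO=3 EX=8 WR=9
I3: IS=3 RO=4 EX=5 WR=6
I4: IS=4 RO=9 EX=11 WR=12  [RAW R2: wait I1 write@8]
I5: IS=13 RO=14 EX=16 WR=17  [struct: A1 busy until I4 writes@12]
I6: IS=18 RO=19 EX=21 WR=22  [struct: A1 busy until I5 writes@17]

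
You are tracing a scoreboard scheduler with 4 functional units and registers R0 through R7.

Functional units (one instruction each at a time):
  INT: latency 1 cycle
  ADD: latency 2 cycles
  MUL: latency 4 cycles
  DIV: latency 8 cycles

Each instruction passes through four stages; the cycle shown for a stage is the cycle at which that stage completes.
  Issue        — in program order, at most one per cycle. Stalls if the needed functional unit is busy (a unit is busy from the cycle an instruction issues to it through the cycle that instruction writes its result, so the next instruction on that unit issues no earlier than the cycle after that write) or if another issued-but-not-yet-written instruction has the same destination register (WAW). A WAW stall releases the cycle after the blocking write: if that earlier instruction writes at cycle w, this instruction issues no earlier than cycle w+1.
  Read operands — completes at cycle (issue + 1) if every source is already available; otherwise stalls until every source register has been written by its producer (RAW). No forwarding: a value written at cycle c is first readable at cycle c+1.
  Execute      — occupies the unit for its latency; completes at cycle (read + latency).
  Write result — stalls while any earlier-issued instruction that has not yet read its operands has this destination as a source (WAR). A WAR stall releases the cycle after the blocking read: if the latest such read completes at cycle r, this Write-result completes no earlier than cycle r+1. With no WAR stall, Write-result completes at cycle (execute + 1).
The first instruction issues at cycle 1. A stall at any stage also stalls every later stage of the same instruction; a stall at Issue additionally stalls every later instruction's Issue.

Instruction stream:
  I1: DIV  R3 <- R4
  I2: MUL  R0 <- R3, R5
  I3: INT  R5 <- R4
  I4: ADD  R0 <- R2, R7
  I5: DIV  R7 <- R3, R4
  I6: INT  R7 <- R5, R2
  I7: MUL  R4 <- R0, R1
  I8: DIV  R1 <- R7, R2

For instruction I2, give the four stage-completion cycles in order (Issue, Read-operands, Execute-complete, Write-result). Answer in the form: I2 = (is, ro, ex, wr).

I2 = (2, 12, 16, 17)

c1: issue I1 (DIV)
c2: I1 read-ops; issue I2 (MUL)
c3: issue I3 (INT)
c4: I3 read-ops
c5: I3 finished on INT
c10: I1 finished on DIV
c11: I1→R3
c12: I2 read-ops
c13: I3→R5
c16: I2 finished on MUL
c17: I2→R0
c18: issue I4 (ADD)
c19: I4 read-ops; issue I5 (DIV)
c20: I5 read-ops
c21: I4 finished on ADD
c22: I4→R0
c28: I5 finished on DIV
c29: I5→R7
c30: issue I6 (INT)
c31: I6 read-ops; issue I7 (MUL)
c32: I6 finished on INT; I7 read-ops; issue I8 (DIV)
c33: I6→R7
c34: I8 read-ops
c36: I7 finished on MUL
c37: I7→R4
c42: I8 finished on DIV
c43: I8→R1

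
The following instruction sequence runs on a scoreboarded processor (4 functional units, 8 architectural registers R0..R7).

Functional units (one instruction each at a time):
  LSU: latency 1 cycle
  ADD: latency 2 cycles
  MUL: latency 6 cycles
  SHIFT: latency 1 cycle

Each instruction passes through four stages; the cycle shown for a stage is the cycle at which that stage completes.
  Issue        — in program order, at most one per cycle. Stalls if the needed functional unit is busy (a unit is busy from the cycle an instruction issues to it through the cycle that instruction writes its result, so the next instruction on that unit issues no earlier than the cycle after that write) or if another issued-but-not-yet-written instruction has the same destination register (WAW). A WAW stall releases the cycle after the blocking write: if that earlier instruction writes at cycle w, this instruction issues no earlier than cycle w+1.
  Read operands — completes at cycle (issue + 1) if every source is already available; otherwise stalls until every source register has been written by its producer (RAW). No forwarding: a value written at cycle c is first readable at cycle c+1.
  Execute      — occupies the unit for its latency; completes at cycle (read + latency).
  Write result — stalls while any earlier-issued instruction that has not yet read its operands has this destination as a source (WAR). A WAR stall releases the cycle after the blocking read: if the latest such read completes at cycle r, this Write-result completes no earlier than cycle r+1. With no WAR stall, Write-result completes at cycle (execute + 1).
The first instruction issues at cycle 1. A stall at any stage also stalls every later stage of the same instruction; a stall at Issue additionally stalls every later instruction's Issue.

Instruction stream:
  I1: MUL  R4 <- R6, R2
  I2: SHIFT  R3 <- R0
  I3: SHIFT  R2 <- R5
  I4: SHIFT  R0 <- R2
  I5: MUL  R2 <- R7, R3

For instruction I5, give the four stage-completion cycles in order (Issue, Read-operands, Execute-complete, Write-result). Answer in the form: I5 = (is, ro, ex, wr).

I5 = (11, 12, 18, 19)

  I1 | 1 | 2 | 8 | 9
  I2 | 2 | 3 | 4 | 5
  I3 | 6 | 7 | 8 | 9   struct: SHIFT busy until I2 writes@5
  I4 | 10 | 11 | 12 | 13   struct: SHIFT busy until I3 writes@9
  I5 | 11 | 12 | 18 | 19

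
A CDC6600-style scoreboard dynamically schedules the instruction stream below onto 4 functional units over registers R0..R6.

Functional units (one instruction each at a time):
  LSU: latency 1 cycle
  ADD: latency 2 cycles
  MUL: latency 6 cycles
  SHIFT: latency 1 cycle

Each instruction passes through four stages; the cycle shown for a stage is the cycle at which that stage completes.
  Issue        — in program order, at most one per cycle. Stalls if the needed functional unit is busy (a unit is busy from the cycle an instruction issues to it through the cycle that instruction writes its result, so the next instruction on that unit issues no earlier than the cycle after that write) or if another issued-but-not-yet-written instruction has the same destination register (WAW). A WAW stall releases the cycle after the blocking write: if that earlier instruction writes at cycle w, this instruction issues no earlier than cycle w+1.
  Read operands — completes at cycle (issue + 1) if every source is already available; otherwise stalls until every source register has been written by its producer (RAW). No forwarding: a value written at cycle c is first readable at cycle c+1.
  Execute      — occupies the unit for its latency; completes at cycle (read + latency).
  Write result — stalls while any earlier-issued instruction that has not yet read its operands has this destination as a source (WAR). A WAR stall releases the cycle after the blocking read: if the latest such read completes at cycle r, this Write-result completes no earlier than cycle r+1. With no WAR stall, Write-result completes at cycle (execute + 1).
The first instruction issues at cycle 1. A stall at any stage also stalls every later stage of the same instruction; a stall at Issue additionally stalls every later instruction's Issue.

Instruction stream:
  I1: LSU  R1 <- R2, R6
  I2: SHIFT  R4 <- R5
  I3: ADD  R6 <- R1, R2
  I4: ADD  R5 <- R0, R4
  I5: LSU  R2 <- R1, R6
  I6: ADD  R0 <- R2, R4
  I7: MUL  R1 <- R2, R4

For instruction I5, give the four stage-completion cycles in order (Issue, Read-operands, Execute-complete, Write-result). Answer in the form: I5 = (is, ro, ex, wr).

I1  is:1  ro:2  ex:3  wr:4
I2  is:2  ro:3  ex:4  wr:5
I3  is:3  ro:5  ex:7  wr:8  — RAW R1: wait I1 write@4
I4  is:9  ro:10  ex:12  wr:13  — struct: ADD busy until I3 writes@8
I5  is:10  ro:11  ex:12  wr:13
I6  is:14  ro:15  ex:17  wr:18  — struct: ADD busy until I4 writes@13
I7  is:15  ro:16  ex:22  wr:23

I5 = (10, 11, 12, 13)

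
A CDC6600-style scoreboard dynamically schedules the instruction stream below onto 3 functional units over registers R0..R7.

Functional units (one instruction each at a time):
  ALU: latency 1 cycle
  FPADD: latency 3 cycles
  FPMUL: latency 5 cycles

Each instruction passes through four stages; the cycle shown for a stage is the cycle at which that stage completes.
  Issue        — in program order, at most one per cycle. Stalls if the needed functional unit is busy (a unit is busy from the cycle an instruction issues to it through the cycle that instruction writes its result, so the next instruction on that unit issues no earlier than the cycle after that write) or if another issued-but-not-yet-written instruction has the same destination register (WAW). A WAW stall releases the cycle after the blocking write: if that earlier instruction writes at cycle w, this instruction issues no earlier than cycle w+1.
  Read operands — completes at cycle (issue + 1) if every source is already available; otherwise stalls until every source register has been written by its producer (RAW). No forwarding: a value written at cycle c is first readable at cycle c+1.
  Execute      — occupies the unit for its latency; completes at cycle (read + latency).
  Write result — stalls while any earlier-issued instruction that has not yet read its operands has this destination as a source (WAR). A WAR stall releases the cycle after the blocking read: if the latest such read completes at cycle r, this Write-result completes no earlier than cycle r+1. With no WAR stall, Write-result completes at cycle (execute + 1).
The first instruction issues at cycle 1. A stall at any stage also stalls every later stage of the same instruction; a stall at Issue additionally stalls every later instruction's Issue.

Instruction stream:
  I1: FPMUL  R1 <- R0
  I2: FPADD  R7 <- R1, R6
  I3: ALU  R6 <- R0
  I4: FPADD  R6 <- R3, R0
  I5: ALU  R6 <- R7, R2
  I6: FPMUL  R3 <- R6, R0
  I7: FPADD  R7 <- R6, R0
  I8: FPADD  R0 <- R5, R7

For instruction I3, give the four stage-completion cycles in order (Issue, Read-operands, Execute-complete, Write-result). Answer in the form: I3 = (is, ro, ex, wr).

I3 = (3, 4, 5, 10)

[1] issue I1 (FPMUL)
[2] I1 read-ops; issue I2 (FPADD)
[3] issue I3 (ALU)
[4] I3 read-ops
[5] I3 finished on ALU
[7] I1 finished on FPMUL
[8] I1→R1
[9] I2 read-ops
[10] I3→R6
[12] I2 finished on FPADD
[13] I2→R7
[14] issue I4 (FPADD)
[15] I4 read-ops
[18] I4 finished on FPADD
[19] I4→R6
[20] issue I5 (ALU)
[21] I5 read-ops; issue I6 (FPMUL)
[22] I5 finished on ALU; issue I7 (FPADD)
[23] I5→R6
[24] I6 read-ops; I7 read-ops
[27] I7 finished on FPADD
[28] I7→R7
[29] I6 finished on FPMUL; issue I8 (FPADD)
[30] I6→R3; I8 read-ops
[33] I8 finished on FPADD
[34] I8→R0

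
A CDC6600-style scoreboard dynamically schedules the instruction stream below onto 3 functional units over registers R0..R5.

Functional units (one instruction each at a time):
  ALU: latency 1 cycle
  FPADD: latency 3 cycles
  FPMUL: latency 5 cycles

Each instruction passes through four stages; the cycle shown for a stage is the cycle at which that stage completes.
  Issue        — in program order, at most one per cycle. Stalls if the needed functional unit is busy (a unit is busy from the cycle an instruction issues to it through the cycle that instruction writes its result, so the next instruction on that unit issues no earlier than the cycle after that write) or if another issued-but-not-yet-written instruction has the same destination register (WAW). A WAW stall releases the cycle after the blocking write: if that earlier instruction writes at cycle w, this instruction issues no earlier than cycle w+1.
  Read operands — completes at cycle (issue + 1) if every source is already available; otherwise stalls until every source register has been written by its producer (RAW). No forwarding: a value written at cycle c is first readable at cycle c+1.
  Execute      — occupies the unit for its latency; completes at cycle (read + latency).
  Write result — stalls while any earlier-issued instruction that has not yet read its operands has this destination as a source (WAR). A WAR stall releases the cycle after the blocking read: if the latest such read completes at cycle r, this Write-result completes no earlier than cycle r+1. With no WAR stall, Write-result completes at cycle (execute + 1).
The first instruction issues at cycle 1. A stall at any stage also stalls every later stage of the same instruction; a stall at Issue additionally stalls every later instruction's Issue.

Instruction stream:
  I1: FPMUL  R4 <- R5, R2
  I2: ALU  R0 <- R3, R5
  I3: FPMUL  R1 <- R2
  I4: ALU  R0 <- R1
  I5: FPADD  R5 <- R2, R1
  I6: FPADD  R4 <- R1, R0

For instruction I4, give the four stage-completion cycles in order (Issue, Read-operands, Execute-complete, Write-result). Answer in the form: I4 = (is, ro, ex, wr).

I4 = (10, 17, 18, 19)

t=1  I1 dispatched to FPMUL
t=2  I1 operands ready · I2 dispatched to ALU
t=3  I2 operands ready
t=4  I2 complete
t=5  R0←I2
t=7  I1 complete
t=8  R4←I1
t=9  I3 dispatched to FPMUL
t=10  I3 operands ready · I4 dispatched to ALU
t=11  I5 dispatched to FPADD
t=15  I3 complete
t=16  R1←I3
t=17  I4 operands ready · I5 operands ready
t=18  I4 complete
t=19  R0←I4
t=20  I5 complete
t=21  R5←I5
t=22  I6 dispatched to FPADD
t=23  I6 operands ready
t=26  I6 complete
t=27  R4←I6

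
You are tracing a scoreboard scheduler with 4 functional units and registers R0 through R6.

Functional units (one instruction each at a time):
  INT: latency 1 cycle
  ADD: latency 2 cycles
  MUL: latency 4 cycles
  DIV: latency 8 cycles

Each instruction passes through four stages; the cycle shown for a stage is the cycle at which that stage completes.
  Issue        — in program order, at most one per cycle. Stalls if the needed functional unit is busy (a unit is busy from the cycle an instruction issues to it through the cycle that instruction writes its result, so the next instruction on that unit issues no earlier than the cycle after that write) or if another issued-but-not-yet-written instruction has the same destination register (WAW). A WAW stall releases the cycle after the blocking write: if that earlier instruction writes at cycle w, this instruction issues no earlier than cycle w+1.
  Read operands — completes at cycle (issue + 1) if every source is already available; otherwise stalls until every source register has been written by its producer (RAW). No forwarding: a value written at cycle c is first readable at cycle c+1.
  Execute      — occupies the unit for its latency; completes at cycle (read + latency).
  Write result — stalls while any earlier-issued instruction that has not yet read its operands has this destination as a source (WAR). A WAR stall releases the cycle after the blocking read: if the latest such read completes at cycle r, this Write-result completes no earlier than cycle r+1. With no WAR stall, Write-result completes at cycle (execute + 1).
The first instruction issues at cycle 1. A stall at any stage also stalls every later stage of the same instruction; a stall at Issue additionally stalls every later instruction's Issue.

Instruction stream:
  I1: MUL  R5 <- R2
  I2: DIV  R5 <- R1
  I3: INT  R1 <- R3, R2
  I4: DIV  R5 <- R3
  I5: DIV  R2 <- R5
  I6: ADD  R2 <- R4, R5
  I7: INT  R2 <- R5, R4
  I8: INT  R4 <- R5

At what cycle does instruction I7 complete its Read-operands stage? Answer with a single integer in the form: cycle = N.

  I1 | 1 | 2 | 6 | 7
  I2 | 8 | 9 | 17 | 18   WAW R5: wait I1 write@7
  I3 | 9 | 10 | 11 | 12
  I4 | 19 | 20 | 28 | 29   struct: DIV busy until I2 writes@18
  I5 | 30 | 31 | 39 | 40   struct: DIV busy until I4 writes@29
  I6 | 41 | 42 | 44 | 45   WAW R2: wait I5 write@40
  I7 | 46 | 47 | 48 | 49   WAW R2: wait I6 write@45
  I8 | 50 | 51 | 52 | 53   struct: INT busy until I7 writes@49

cycle = 47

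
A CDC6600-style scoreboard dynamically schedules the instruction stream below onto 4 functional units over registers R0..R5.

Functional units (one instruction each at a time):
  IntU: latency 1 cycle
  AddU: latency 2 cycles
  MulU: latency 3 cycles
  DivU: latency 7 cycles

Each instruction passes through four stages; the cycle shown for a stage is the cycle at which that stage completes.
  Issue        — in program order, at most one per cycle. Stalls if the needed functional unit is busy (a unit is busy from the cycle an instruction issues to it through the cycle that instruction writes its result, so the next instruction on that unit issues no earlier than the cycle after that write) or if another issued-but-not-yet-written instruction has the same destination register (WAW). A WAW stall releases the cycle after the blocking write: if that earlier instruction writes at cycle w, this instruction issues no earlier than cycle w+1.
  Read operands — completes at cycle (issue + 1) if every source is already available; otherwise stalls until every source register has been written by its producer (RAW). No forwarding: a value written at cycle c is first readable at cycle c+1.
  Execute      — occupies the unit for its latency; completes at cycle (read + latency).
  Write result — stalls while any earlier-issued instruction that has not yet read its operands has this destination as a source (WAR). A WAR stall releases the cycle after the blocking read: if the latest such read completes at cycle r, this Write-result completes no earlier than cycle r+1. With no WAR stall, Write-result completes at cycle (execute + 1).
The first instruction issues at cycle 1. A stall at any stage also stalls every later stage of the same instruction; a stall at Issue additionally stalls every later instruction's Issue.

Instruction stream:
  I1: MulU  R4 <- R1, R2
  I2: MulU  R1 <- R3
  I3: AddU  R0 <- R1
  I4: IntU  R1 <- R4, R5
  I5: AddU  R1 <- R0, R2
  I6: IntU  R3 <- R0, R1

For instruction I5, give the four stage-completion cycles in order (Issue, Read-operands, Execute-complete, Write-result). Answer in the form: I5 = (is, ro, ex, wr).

I1: IS=1 RO=2 EX=5 WR=6
I2: IS=7 RO=8 EX=11 WR=12  [struct: MulU busy until I1 writes@6]
I3: IS=8 RO=13 EX=15 WR=16  [RAW R1: wait I2 write@12]
I4: IS=13 RO=14 EX=15 WR=16  [WAW R1: wait I2 write@12]
I5: IS=17 RO=18 EX=20 WR=21  [WAW R1: wait I4 write@16]
I6: IS=18 RO=22 EX=23 WR=24  [RAW R1: wait I5 write@21]

I5 = (17, 18, 20, 21)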